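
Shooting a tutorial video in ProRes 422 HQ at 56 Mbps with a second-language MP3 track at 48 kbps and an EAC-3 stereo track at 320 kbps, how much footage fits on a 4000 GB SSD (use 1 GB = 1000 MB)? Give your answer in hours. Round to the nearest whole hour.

158 hours

Audio total: 48 + 320 = 368 kbps = 0.368 Mbps.
Total bitrate: 56 + 0.368 = 56.368 Mbps.
Capacity: 4000 GB = 32,000,000 Mb.
Recording time: 32,000,000 / 56.368 = 567,698 s ≈ 158 hours.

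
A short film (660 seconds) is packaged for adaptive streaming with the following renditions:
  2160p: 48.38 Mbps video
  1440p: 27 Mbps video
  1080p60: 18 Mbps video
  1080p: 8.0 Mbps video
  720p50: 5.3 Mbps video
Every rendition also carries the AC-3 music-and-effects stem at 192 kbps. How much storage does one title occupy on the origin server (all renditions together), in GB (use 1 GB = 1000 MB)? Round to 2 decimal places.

8.88 GB

Audio: 192 kbps = 0.192 Mbps.
Sum of rendition bitrates: (48.38+0.192) + (27+0.192) + (18+0.192) + (8.0+0.192) + (5.3+0.192) = 107.640 Mbps.
× 660 s = 71,042 Mb = 8,880 MB = 8.880 GB.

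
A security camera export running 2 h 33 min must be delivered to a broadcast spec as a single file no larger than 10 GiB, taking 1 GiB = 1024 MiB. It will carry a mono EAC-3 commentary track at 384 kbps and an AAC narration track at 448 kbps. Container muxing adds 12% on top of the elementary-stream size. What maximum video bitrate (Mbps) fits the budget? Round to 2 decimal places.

Budget: 10 GiB = 85899.3 Mb.
Stream payload after overhead: 85899.3 / 1.12 = 76695.8 Mb.
2 h 33 min = 153 min = 9180 s
Total bitrate budget: 76695.8 Mb / 9180 s = 8.355 Mbps.
Audio total: 384 + 448 = 832 kbps = 0.832 Mbps.
Video: 8.355 − 0.832 = 7.523 Mbps.

7.52 Mbps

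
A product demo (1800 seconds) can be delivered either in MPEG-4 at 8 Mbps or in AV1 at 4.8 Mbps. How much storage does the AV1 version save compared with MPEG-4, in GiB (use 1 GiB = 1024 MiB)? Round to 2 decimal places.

MPEG-4: 8.000 Mbps × 1800 s = 14400.0 Mb = 1.676 GiB.
AV1: 4.800 Mbps × 1800 s = 8640.0 Mb = 1.006 GiB.
Saving: 1.676 − 1.006 = 0.671 GiB.

0.67 GiB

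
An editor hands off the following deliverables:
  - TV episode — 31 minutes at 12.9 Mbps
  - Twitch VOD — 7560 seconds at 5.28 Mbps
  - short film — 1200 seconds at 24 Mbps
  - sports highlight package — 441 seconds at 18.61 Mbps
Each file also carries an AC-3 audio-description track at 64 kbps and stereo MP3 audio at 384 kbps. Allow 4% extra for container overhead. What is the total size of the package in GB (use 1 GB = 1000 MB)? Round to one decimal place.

Audio total: 64 + 384 = 448 kbps = 0.448 Mbps.
TV episode: 13.348 Mbps × 1860 s × 1.04 = 25820.4 Mb
Twitch VOD: 5.728 Mbps × 7560 s × 1.04 = 45035.8 Mb
short film: 24.448 Mbps × 1200 s × 1.04 = 30511.1 Mb
sports highlight package: 19.058 Mbps × 441 s × 1.04 = 8740.8 Mb
Total: 110108.1 Mb = 13763.5 MB.
= 13.76 GB.

13.8 GB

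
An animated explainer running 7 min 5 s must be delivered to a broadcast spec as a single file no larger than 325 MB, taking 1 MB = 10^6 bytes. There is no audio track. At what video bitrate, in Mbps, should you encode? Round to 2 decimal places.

6.12 Mbps

Budget: 325 MB = 2600.0 Mb.
7 min 5 s = 425 s
Total bitrate budget: 2600.0 Mb / 425 s = 6.118 Mbps.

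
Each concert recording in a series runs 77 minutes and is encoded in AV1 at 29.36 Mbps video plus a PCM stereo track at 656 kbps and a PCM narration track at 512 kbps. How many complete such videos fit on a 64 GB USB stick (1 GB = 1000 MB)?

3

77 min = 4620 s
Audio total: 656 + 512 = 1168 kbps = 1.168 Mbps.
Total bitrate: 30.528 Mbps.
Per item: 30.528 Mbps × 4620 s = 141,039 Mb = 17,630 MB.
Capacity: 64 GB = 512,000 Mb; 3.63 items → 3 complete.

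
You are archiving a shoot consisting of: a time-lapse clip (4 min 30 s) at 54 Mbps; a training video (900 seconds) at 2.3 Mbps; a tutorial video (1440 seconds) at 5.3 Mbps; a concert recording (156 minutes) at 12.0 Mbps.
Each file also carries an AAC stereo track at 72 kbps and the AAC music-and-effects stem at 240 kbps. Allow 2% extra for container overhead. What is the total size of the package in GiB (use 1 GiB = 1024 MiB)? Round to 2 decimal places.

Audio total: 72 + 240 = 312 kbps = 0.312 Mbps.
time-lapse clip: 54.312 Mbps × 270 s × 1.02 = 14957.5 Mb
training video: 2.612 Mbps × 900 s × 1.02 = 2397.8 Mb
tutorial video: 5.612 Mbps × 1440 s × 1.02 = 8242.9 Mb
concert recording: 12.312 Mbps × 9360 s × 1.02 = 117545.1 Mb
Total: 143143.4 Mb = 17892.9 MB.
= 16.66 GiB.

16.66 GiB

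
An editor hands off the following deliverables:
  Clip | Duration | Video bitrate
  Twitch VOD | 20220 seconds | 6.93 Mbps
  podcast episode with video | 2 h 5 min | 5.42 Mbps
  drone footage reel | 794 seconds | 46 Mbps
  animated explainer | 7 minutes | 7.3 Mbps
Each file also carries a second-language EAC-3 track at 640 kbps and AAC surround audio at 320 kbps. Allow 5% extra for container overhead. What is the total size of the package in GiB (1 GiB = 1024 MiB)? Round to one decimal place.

30.3 GiB

Audio total: 640 + 320 = 960 kbps = 0.960 Mbps.
Twitch VOD: 7.890 Mbps × 20220 s × 1.05 = 167512.6 Mb
podcast episode with video: 6.380 Mbps × 7500 s × 1.05 = 50242.5 Mb
drone footage reel: 46.960 Mbps × 794 s × 1.05 = 39150.6 Mb
animated explainer: 8.260 Mbps × 420 s × 1.05 = 3642.7 Mb
Total: 260548.3 Mb = 32568.5 MB.
= 30.33 GiB.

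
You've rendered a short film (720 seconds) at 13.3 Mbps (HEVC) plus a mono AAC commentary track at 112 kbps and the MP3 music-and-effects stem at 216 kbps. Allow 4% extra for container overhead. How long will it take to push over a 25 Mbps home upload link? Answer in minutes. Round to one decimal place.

6.8 minutes

Audio total: 112 + 216 = 328 kbps = 0.328 Mbps.
Total bitrate: 13.628 Mbps.
File: 13.628 Mbps × 720 s = 9812.2 Mb.
With 4% container overhead: ×1.04. → 10204.6 Mb.
At 25 Mbps: 10204.6 / 25 = 408.2 s ≈ 6.8 minutes.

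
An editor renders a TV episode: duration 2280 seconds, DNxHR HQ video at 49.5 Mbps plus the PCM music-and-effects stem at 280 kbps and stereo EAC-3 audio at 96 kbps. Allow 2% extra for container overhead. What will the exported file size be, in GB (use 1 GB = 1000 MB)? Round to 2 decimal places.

14.50 GB

Audio total: 280 + 96 = 376 kbps = 0.376 Mbps.
Total bitrate: 49.5 + 0.376 = 49.876 Mbps.
Stream data: 49.876 Mbps × 2280 s = 113717.3 Mb.
With 2% container overhead: ×1.02.
115,992 Mb ÷ 8 = 14,499 MB → 14.50 GB.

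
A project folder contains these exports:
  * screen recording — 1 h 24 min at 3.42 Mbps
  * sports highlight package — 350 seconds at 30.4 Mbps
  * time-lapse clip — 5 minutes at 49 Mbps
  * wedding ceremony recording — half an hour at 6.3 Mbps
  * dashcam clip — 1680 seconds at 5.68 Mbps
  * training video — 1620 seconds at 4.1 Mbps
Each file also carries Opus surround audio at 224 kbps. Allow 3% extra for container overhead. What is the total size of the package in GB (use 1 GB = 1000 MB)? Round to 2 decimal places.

9.34 GB

Audio: 224 kbps = 0.224 Mbps.
screen recording: 3.644 Mbps × 5040 s × 1.03 = 18916.7 Mb
sports highlight package: 30.624 Mbps × 350 s × 1.03 = 11040.0 Mb
time-lapse clip: 49.224 Mbps × 300 s × 1.03 = 15210.2 Mb
wedding ceremony recording: 6.524 Mbps × 1800 s × 1.03 = 12095.5 Mb
dashcam clip: 5.904 Mbps × 1680 s × 1.03 = 10216.3 Mb
training video: 4.324 Mbps × 1620 s × 1.03 = 7215.0 Mb
Total: 74693.7 Mb = 9336.7 MB.
= 9.337 GB.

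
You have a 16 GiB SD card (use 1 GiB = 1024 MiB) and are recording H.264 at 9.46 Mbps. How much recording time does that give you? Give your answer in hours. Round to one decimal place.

4.0 hours

Capacity: 16 GiB = 137,439 Mb.
Recording time: 137,439 / 9.460 = 14,528 s ≈ 4.04 hours.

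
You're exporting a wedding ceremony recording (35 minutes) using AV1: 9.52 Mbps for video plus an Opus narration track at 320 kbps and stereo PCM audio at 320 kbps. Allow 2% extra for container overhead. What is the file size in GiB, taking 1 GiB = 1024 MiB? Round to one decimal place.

2.5 GiB

35 min = 2100 s
Audio total: 320 + 320 = 640 kbps = 0.640 Mbps.
Total bitrate: 9.52 + 0.640 = 10.160 Mbps.
Stream data: 10.160 Mbps × 2100 s = 21336.0 Mb.
With 2% container overhead: ×1.02.
21,763 Mb = 2,720,340,000 bytes ÷ 1,073,741,824 = 2.534 GiB.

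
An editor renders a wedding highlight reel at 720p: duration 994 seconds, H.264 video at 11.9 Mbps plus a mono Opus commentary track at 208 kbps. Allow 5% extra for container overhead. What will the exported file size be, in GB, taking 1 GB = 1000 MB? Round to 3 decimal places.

Audio: 208 kbps = 0.208 Mbps.
Total bitrate: 11.9 + 0.208 = 12.108 Mbps.
Stream data: 12.108 Mbps × 994 s = 12035.4 Mb.
With 5% container overhead: ×1.05.
12,637 Mb ÷ 8 = 1,580 MB → 1.580 GB.

1.580 GB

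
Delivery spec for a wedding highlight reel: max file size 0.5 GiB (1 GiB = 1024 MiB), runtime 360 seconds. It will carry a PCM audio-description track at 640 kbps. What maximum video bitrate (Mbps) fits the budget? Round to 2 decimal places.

11.29 Mbps

Budget: 0.5 GiB = 4295.0 Mb.
Total bitrate budget: 4295.0 Mb / 360 s = 11.930 Mbps.
Audio: 640 kbps = 0.640 Mbps.
Video: 11.930 − 0.640 = 11.290 Mbps.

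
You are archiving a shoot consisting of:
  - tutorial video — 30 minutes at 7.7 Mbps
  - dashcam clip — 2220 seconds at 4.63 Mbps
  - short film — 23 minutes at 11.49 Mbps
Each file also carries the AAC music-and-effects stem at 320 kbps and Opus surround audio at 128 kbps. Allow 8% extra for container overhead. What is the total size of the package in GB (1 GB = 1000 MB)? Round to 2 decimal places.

5.73 GB

Audio total: 320 + 128 = 448 kbps = 0.448 Mbps.
tutorial video: 8.148 Mbps × 1800 s × 1.08 = 15839.7 Mb
dashcam clip: 5.078 Mbps × 2220 s × 1.08 = 12175.0 Mb
short film: 11.938 Mbps × 1380 s × 1.08 = 17792.4 Mb
Total: 45807.1 Mb = 5725.9 MB.
= 5.726 GB.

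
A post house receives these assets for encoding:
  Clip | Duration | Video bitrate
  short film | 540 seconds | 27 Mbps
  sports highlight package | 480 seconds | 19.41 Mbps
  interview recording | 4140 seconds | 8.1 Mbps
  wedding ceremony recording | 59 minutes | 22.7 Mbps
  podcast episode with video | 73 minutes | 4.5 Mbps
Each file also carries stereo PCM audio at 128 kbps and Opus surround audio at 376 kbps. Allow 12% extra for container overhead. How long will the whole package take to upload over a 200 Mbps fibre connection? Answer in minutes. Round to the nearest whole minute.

Audio total: 128 + 376 = 504 kbps = 0.504 Mbps.
short film: 27.504 Mbps × 540 s × 1.12 = 16634.4 Mb
sports highlight package: 19.914 Mbps × 480 s × 1.12 = 10705.8 Mb
interview recording: 8.604 Mbps × 4140 s × 1.12 = 39895.0 Mb
wedding ceremony recording: 23.204 Mbps × 3540 s × 1.12 = 91999.2 Mb
podcast episode with video: 5.004 Mbps × 4380 s × 1.12 = 24547.6 Mb
Total: 183782.1 Mb = 22972.8 MB.
At 200 Mbps: 183782.1 / 200 = 919 s ≈ 15.3 minutes.

15 minutes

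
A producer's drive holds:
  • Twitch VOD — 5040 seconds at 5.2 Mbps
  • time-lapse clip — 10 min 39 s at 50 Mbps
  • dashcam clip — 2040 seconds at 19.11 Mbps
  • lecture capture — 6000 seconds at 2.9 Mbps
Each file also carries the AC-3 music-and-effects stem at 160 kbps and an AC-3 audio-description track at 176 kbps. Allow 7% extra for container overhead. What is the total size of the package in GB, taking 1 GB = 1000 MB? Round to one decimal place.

Audio total: 160 + 176 = 336 kbps = 0.336 Mbps.
Twitch VOD: 5.536 Mbps × 5040 s × 1.07 = 29854.5 Mb
time-lapse clip: 50.336 Mbps × 639 s × 1.07 = 34416.2 Mb
dashcam clip: 19.446 Mbps × 2040 s × 1.07 = 42446.7 Mb
lecture capture: 3.236 Mbps × 6000 s × 1.07 = 20775.1 Mb
Total: 127492.6 Mb = 15936.6 MB.
= 15.94 GB.

15.9 GB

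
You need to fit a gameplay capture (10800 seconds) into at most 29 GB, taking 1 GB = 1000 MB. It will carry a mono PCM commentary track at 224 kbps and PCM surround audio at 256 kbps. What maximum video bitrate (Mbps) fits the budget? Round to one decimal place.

Budget: 29 GB = 232000.0 Mb.
Total bitrate budget: 232000.0 Mb / 10800 s = 21.481 Mbps.
Audio total: 224 + 256 = 480 kbps = 0.480 Mbps.
Video: 21.481 − 0.480 = 21.001 Mbps.

21.0 Mbps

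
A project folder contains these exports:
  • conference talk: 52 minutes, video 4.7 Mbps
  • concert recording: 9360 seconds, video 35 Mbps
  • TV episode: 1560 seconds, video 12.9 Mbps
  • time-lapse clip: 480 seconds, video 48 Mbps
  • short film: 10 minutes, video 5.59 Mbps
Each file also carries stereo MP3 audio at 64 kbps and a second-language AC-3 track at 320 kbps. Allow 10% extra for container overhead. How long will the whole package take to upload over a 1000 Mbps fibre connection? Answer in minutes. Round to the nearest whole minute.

Audio total: 64 + 320 = 384 kbps = 0.384 Mbps.
conference talk: 5.084 Mbps × 3120 s × 1.10 = 17448.3 Mb
concert recording: 35.384 Mbps × 9360 s × 1.10 = 364313.7 Mb
TV episode: 13.284 Mbps × 1560 s × 1.10 = 22795.3 Mb
time-lapse clip: 48.384 Mbps × 480 s × 1.10 = 25546.8 Mb
short film: 5.974 Mbps × 600 s × 1.10 = 3942.8 Mb
Total: 434046.9 Mb = 54255.9 MB.
At 1000 Mbps: 434046.9 / 1000 = 434 s ≈ 7.23 minutes.

7 minutes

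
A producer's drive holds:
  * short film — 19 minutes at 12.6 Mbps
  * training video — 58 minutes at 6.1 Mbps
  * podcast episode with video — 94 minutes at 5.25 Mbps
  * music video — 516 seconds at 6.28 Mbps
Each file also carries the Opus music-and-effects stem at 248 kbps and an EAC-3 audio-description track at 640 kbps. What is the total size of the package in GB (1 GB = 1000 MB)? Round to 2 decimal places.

Audio total: 248 + 640 = 888 kbps = 0.888 Mbps.
short film: 13.488 Mbps × 1140 s = 15376.3 Mb
training video: 6.988 Mbps × 3480 s = 24318.2 Mb
podcast episode with video: 6.138 Mbps × 5640 s = 34618.3 Mb
music video: 7.168 Mbps × 516 s = 3698.7 Mb
Total: 78011.6 Mb = 9751.4 MB.
= 9.751 GB.

9.75 GB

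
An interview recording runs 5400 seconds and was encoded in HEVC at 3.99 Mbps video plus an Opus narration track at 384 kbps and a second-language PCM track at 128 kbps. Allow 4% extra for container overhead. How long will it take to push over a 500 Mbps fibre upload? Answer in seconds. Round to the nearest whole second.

51 seconds

Audio total: 384 + 128 = 512 kbps = 0.512 Mbps.
Total bitrate: 4.502 Mbps.
File: 4.502 Mbps × 5400 s = 24310.8 Mb.
With 4% container overhead: ×1.04. → 25283.2 Mb.
At 500 Mbps: 25283.2 / 500 = 50.6 s ≈ 50.6 seconds.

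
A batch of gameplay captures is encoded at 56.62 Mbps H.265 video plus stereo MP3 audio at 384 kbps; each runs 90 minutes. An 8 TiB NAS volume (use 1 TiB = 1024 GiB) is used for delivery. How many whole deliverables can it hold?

228

90 min = 5400 s
Audio: 384 kbps = 0.384 Mbps.
Total bitrate: 57.004 Mbps.
Per item: 57.004 Mbps × 5400 s = 307,822 Mb = 38,478 MB.
Capacity: 8 TiB = 70,368,744 Mb; 228.60 items → 228 complete.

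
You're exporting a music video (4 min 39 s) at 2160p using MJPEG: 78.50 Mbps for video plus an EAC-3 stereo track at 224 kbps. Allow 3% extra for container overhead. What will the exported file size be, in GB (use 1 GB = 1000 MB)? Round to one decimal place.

4 min 39 s = 279 s
Audio: 224 kbps = 0.224 Mbps.
Total bitrate: 78.50 + 0.224 = 78.724 Mbps.
Stream data: 78.724 Mbps × 279 s = 21964.0 Mb.
With 3% container overhead: ×1.03.
22,623 Mb ÷ 8 = 2,828 MB → 2.828 GB.

2.8 GB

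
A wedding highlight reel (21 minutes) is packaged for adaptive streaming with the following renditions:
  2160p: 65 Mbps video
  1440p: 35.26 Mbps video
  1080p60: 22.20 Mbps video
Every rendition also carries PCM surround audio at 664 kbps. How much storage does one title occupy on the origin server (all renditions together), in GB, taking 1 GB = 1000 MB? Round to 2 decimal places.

21 min = 1260 s
Audio: 664 kbps = 0.664 Mbps.
Sum of rendition bitrates: (65+0.664) + (35.26+0.664) + (22.20+0.664) = 124.452 Mbps.
× 1260 s = 156,810 Mb = 19,601 MB = 19.60 GB.

19.60 GB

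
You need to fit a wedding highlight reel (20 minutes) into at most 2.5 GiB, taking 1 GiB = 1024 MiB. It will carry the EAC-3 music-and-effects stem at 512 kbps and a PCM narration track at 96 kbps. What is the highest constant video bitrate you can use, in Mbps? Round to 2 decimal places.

Budget: 2.5 GiB = 21474.8 Mb.
20 min = 1200 s
Total bitrate budget: 21474.8 Mb / 1200 s = 17.896 Mbps.
Audio total: 512 + 96 = 608 kbps = 0.608 Mbps.
Video: 17.896 − 0.608 = 17.288 Mbps.

17.29 Mbps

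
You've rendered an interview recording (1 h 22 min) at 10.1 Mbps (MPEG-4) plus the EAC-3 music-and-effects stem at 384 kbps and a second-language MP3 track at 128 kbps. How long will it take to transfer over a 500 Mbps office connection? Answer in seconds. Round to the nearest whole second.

104 seconds

1 h 22 min = 82 min = 4920 s
Audio total: 384 + 128 = 512 kbps = 0.512 Mbps.
Total bitrate: 10.612 Mbps.
File: 10.612 Mbps × 4920 s = 52211.0 Mb.
At 500 Mbps: 52211.0 / 500 = 104.4 s ≈ 104 seconds.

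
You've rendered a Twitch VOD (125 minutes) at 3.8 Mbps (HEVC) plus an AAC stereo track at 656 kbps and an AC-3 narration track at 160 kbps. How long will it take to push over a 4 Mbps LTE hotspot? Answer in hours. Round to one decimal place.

2.4 hours

125 min = 7500 s
Audio total: 656 + 160 = 816 kbps = 0.816 Mbps.
Total bitrate: 4.616 Mbps.
File: 4.616 Mbps × 7500 s = 34620.0 Mb.
At 4 Mbps: 34620.0 / 4 = 8655.0 s ≈ 2.4 hours.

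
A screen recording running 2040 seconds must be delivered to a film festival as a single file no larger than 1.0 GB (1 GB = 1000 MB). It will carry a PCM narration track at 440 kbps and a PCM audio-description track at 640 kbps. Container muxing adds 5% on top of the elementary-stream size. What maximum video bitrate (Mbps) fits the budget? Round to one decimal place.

Budget: 1.0 GB = 8000.0 Mb.
Stream payload after overhead: 8000.0 / 1.05 = 7619.0 Mb.
Total bitrate budget: 7619.0 Mb / 2040 s = 3.735 Mbps.
Audio total: 440 + 640 = 1080 kbps = 1.080 Mbps.
Video: 3.735 − 1.080 = 2.655 Mbps.

2.7 Mbps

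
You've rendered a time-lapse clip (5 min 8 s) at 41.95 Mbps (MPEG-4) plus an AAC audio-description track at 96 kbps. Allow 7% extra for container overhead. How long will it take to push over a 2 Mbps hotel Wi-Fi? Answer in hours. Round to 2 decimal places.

1.92 hours

5 min 8 s = 308 s
Audio: 96 kbps = 0.096 Mbps.
Total bitrate: 42.046 Mbps.
File: 42.046 Mbps × 308 s = 12950.2 Mb.
With 7% container overhead: ×1.07. → 13856.7 Mb.
At 2 Mbps: 13856.7 / 2 = 6928.3 s ≈ 1.92 hours.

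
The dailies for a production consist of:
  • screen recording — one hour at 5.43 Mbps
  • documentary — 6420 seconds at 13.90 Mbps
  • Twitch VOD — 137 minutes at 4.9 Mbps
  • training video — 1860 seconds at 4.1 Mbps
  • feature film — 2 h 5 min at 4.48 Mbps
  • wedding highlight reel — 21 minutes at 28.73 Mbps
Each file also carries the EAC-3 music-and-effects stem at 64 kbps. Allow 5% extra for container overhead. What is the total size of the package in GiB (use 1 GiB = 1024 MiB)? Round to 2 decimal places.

27.91 GiB

Audio: 64 kbps = 0.064 Mbps.
screen recording: 5.494 Mbps × 3600 s × 1.05 = 20767.3 Mb
documentary: 13.964 Mbps × 6420 s × 1.05 = 94131.3 Mb
Twitch VOD: 4.964 Mbps × 8220 s × 1.05 = 42844.3 Mb
training video: 4.164 Mbps × 1860 s × 1.05 = 8132.3 Mb
feature film: 4.544 Mbps × 7500 s × 1.05 = 35784.0 Mb
wedding highlight reel: 28.794 Mbps × 1260 s × 1.05 = 38094.5 Mb
Total: 239753.7 Mb = 29969.2 MB.
= 27.91 GiB.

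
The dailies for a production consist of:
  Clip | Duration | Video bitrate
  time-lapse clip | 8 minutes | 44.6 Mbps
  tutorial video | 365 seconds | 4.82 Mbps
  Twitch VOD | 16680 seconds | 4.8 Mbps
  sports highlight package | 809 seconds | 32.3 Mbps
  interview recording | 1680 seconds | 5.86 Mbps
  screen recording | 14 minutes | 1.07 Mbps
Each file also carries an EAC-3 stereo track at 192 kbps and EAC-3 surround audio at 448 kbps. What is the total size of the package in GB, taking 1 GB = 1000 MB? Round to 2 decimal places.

Audio total: 192 + 448 = 640 kbps = 0.640 Mbps.
time-lapse clip: 45.240 Mbps × 480 s = 21715.2 Mb
tutorial video: 5.460 Mbps × 365 s = 1992.9 Mb
Twitch VOD: 5.440 Mbps × 16680 s = 90739.2 Mb
sports highlight package: 32.940 Mbps × 809 s = 26648.5 Mb
interview recording: 6.500 Mbps × 1680 s = 10920.0 Mb
screen recording: 1.710 Mbps × 840 s = 1436.4 Mb
Total: 153452.2 Mb = 19181.5 MB.
= 19.18 GB.

19.18 GB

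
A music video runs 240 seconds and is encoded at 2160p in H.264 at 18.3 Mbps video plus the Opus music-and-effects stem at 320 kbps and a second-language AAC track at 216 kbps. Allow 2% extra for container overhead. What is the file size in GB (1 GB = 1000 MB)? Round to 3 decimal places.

Audio total: 320 + 216 = 536 kbps = 0.536 Mbps.
Total bitrate: 18.3 + 0.536 = 18.836 Mbps.
Stream data: 18.836 Mbps × 240 s = 4520.6 Mb.
With 2% container overhead: ×1.02.
4,611 Mb ÷ 8 = 576.4 MB → 0.5764 GB.

0.576 GB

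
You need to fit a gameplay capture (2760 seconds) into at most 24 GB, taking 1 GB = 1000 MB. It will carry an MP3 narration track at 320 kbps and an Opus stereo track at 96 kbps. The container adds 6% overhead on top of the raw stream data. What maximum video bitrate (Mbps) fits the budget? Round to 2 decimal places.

Budget: 24 GB = 192000.0 Mb.
Stream payload after overhead: 192000.0 / 1.06 = 181132.1 Mb.
Total bitrate budget: 181132.1 Mb / 2760 s = 65.628 Mbps.
Audio total: 320 + 96 = 416 kbps = 0.416 Mbps.
Video: 65.628 − 0.416 = 65.212 Mbps.

65.21 Mbps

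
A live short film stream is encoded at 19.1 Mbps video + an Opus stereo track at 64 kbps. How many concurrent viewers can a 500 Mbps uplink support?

Audio: 64 kbps = 0.064 Mbps.
Per-viewer media rate: 19.164 Mbps.
500 Mbps = 500.0 Mbps; 500.0 / 19.164 = 26.09 → 26 viewers.

26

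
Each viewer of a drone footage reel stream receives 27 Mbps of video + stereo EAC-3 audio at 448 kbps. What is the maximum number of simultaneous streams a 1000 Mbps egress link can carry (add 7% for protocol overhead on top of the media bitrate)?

Audio: 448 kbps = 0.448 Mbps.
Per-viewer media rate: 27.448 Mbps.
On the wire with 7% overhead: 29.369 Mbps.
1000 Mbps = 1,000 Mbps; 1,000 / 29.369 = 34.05 → 34 viewers.

34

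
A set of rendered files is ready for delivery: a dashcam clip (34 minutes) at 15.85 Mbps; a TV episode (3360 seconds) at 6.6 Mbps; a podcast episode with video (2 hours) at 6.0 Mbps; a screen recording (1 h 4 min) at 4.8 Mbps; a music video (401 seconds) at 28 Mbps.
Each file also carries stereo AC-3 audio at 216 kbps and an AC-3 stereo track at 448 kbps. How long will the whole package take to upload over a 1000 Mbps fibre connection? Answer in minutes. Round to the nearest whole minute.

2 minutes

Audio total: 216 + 448 = 664 kbps = 0.664 Mbps.
dashcam clip: 16.514 Mbps × 2040 s = 33688.6 Mb
TV episode: 7.264 Mbps × 3360 s = 24407.0 Mb
podcast episode with video: 6.664 Mbps × 7200 s = 47980.8 Mb
screen recording: 5.464 Mbps × 3840 s = 20981.8 Mb
music video: 28.664 Mbps × 401 s = 11494.3 Mb
Total: 138552.4 Mb = 17319.1 MB.
At 1000 Mbps: 138552.4 / 1000 = 139 s ≈ 2.31 minutes.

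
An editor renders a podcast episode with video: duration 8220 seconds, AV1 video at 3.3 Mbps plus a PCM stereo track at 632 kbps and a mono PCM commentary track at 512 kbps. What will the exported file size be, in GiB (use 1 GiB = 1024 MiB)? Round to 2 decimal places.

4.25 GiB

Audio total: 632 + 512 = 1144 kbps = 1.144 Mbps.
Total bitrate: 3.3 + 1.144 = 4.444 Mbps.
Stream data: 4.444 Mbps × 8220 s = 36529.7 Mb.
36,530 Mb = 4,566,210,000 bytes ÷ 1,073,741,824 = 4.253 GiB.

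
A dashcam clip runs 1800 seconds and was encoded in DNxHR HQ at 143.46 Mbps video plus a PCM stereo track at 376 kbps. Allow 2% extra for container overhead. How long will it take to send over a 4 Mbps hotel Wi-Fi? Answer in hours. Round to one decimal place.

18.3 hours

Audio: 376 kbps = 0.376 Mbps.
Total bitrate: 143.836 Mbps.
File: 143.836 Mbps × 1800 s = 258904.8 Mb.
With 2% container overhead: ×1.02. → 264082.9 Mb.
At 4 Mbps: 264082.9 / 4 = 66020.7 s ≈ 18.3 hours.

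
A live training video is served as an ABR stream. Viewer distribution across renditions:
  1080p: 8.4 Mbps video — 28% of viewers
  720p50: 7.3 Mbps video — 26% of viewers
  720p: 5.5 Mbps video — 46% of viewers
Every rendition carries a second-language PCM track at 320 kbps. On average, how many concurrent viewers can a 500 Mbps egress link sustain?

70

Audio: 320 kbps = 0.320 Mbps.
Average per-viewer bitrate: 0.28×8.720 + 0.26×7.620 + 0.46×5.820 = 7.100 Mbps.
500 Mbps = 500.0 Mbps; 500.0 / 7.100 = 70.42 → 70.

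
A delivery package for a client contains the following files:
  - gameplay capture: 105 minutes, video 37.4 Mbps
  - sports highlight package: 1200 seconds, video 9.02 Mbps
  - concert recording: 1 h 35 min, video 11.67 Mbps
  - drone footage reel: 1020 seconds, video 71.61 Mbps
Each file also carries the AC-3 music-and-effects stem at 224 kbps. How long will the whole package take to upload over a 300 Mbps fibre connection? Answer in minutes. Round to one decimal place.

21.6 minutes

Audio: 224 kbps = 0.224 Mbps.
gameplay capture: 37.624 Mbps × 6300 s = 237031.2 Mb
sports highlight package: 9.244 Mbps × 1200 s = 11092.8 Mb
concert recording: 11.894 Mbps × 5700 s = 67795.8 Mb
drone footage reel: 71.834 Mbps × 1020 s = 73270.7 Mb
Total: 389190.5 Mb = 48648.8 MB.
At 300 Mbps: 389190.5 / 300 = 1297 s ≈ 21.6 minutes.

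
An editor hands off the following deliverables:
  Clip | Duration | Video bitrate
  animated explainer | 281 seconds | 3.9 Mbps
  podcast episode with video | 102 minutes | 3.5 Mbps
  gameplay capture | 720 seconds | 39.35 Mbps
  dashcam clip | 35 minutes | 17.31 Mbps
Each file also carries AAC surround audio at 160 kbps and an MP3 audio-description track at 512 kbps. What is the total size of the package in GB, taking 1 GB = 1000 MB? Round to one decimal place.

11.7 GB

Audio total: 160 + 512 = 672 kbps = 0.672 Mbps.
animated explainer: 4.572 Mbps × 281 s = 1284.7 Mb
podcast episode with video: 4.172 Mbps × 6120 s = 25532.6 Mb
gameplay capture: 40.022 Mbps × 720 s = 28815.8 Mb
dashcam clip: 17.982 Mbps × 2100 s = 37762.2 Mb
Total: 93395.4 Mb = 11674.4 MB.
= 11.67 GB.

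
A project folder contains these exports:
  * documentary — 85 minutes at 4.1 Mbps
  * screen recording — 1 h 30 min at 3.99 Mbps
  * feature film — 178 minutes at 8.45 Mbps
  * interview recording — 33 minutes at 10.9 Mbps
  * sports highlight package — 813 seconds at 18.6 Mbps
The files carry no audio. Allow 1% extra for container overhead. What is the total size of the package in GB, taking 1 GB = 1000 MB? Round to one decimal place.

21.4 GB

documentary: 4.100 Mbps × 5100 s × 1.01 = 21119.1 Mb
screen recording: 3.990 Mbps × 5400 s × 1.01 = 21761.5 Mb
feature film: 8.450 Mbps × 10680 s × 1.01 = 91148.5 Mb
interview recording: 10.900 Mbps × 1980 s × 1.01 = 21797.8 Mb
sports highlight package: 18.600 Mbps × 813 s × 1.01 = 15273.0 Mb
Total: 171099.9 Mb = 21387.5 MB.
= 21.39 GB.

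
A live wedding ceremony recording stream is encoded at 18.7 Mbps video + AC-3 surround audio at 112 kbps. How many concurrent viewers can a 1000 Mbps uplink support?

Audio: 112 kbps = 0.112 Mbps.
Per-viewer media rate: 18.812 Mbps.
1000 Mbps = 1,000 Mbps; 1,000 / 18.812 = 53.16 → 53 viewers.

53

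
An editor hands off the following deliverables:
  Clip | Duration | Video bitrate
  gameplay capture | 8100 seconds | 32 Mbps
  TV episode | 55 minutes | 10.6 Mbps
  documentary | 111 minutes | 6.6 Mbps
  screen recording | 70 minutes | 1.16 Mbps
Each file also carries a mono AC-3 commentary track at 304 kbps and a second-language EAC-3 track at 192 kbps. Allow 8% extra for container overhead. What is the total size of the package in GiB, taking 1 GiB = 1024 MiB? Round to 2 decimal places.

Audio total: 304 + 192 = 496 kbps = 0.496 Mbps.
gameplay capture: 32.496 Mbps × 8100 s × 1.08 = 284275.0 Mb
TV episode: 11.096 Mbps × 3300 s × 1.08 = 39546.1 Mb
documentary: 7.096 Mbps × 6660 s × 1.08 = 51040.1 Mb
screen recording: 1.656 Mbps × 4200 s × 1.08 = 7511.6 Mb
Total: 382372.9 Mb = 47796.6 MB.
= 44.51 GiB.

44.51 GiB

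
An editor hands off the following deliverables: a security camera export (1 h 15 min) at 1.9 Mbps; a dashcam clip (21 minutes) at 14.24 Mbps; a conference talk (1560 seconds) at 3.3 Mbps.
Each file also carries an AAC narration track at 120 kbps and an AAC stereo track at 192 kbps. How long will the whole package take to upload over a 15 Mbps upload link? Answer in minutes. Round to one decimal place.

Audio total: 120 + 192 = 312 kbps = 0.312 Mbps.
security camera export: 2.212 Mbps × 4500 s = 9954.0 Mb
dashcam clip: 14.552 Mbps × 1260 s = 18335.5 Mb
conference talk: 3.612 Mbps × 1560 s = 5634.7 Mb
Total: 33924.2 Mb = 4240.5 MB.
At 15 Mbps: 33924.2 / 15 = 2262 s ≈ 37.7 minutes.

37.7 minutes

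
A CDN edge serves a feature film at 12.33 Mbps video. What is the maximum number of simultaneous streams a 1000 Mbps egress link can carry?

1000 Mbps = 1,000 Mbps; 1,000 / 12.330 = 81.10 → 81 viewers.

81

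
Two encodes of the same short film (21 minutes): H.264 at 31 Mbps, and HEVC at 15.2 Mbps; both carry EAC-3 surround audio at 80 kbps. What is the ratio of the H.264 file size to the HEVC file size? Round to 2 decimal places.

21 min = 1260 s
Audio: 80 kbps = 0.080 Mbps.
H.264: 31.080 Mbps × 1260 s = 39160.8 Mb = 4.895 GB.
HEVC: 15.280 Mbps × 1260 s = 19252.8 Mb = 2.407 GB.
Ratio: 4.895 / 2.407 = 2.034.

2.03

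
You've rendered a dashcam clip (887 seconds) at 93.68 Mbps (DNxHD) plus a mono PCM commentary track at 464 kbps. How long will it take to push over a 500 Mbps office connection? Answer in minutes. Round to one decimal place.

2.8 minutes

Audio: 464 kbps = 0.464 Mbps.
Total bitrate: 94.144 Mbps.
File: 94.144 Mbps × 887 s = 83505.7 Mb.
At 500 Mbps: 83505.7 / 500 = 167.0 s ≈ 2.78 minutes.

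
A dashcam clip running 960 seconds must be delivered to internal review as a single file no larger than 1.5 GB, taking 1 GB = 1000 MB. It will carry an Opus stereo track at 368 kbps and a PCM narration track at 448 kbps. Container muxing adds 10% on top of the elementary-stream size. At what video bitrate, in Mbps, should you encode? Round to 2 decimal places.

Budget: 1.5 GB = 12000.0 Mb.
Stream payload after overhead: 12000.0 / 1.10 = 10909.1 Mb.
Total bitrate budget: 10909.1 Mb / 960 s = 11.364 Mbps.
Audio total: 368 + 448 = 816 kbps = 0.816 Mbps.
Video: 11.364 − 0.816 = 10.548 Mbps.

10.55 Mbps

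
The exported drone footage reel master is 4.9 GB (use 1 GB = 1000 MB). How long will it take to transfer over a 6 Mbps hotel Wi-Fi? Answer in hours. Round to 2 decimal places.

File: 4.9 GB = 39200.0 Mb.
At 6 Mbps: 39200.0 / 6 = 6533.3 s ≈ 1.81 hours.

1.81 hours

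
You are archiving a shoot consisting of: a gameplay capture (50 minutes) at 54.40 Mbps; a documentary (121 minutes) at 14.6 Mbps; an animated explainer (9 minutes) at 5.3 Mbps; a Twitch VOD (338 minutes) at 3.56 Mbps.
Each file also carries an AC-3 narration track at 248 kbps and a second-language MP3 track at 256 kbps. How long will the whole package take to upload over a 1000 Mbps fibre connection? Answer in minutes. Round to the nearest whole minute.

Audio total: 248 + 256 = 504 kbps = 0.504 Mbps.
gameplay capture: 54.904 Mbps × 3000 s = 164712.0 Mb
documentary: 15.104 Mbps × 7260 s = 109655.0 Mb
animated explainer: 5.804 Mbps × 540 s = 3134.2 Mb
Twitch VOD: 4.064 Mbps × 20280 s = 82417.9 Mb
Total: 359919.1 Mb = 44989.9 MB.
At 1000 Mbps: 359919.1 / 1000 = 360 s ≈ 6 minutes.

6 minutes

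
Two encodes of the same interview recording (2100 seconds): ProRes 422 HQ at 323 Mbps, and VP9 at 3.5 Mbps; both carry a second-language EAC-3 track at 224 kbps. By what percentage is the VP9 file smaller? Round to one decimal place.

98.8%

Audio: 224 kbps = 0.224 Mbps.
ProRes 422 HQ: 323.224 Mbps × 2100 s = 678770.4 Mb = 84.846 GB.
VP9: 3.724 Mbps × 2100 s = 7820.4 Mb = 0.978 GB.
Reduction: (1 − 0.978/84.846) × 100 = 98.85%.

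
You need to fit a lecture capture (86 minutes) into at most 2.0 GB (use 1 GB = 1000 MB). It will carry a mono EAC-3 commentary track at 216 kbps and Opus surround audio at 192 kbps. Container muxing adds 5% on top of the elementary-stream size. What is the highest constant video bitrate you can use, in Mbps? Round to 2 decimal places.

Budget: 2.0 GB = 16000.0 Mb.
Stream payload after overhead: 16000.0 / 1.05 = 15238.1 Mb.
86 min = 5160 s
Total bitrate budget: 15238.1 Mb / 5160 s = 2.953 Mbps.
Audio total: 216 + 192 = 408 kbps = 0.408 Mbps.
Video: 2.953 − 0.408 = 2.545 Mbps.

2.55 Mbps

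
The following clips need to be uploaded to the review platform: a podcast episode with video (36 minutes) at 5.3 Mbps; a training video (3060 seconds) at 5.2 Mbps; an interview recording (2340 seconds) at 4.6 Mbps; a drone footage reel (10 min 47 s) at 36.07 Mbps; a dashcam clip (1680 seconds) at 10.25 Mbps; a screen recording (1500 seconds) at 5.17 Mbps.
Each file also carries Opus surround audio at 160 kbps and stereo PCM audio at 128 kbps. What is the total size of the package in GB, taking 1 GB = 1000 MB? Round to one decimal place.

11.2 GB

Audio total: 160 + 128 = 288 kbps = 0.288 Mbps.
podcast episode with video: 5.588 Mbps × 2160 s = 12070.1 Mb
training video: 5.488 Mbps × 3060 s = 16793.3 Mb
interview recording: 4.888 Mbps × 2340 s = 11437.9 Mb
drone footage reel: 36.358 Mbps × 647 s = 23523.6 Mb
dashcam clip: 10.538 Mbps × 1680 s = 17703.8 Mb
screen recording: 5.458 Mbps × 1500 s = 8187.0 Mb
Total: 89715.7 Mb = 11214.5 MB.
= 11.21 GB.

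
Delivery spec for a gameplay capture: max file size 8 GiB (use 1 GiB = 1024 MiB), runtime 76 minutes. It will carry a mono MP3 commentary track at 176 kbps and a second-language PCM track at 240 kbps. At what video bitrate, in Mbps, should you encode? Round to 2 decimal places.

Budget: 8 GiB = 68719.5 Mb.
76 min = 4560 s
Total bitrate budget: 68719.5 Mb / 4560 s = 15.070 Mbps.
Audio total: 176 + 240 = 416 kbps = 0.416 Mbps.
Video: 15.070 − 0.416 = 14.654 Mbps.

14.65 Mbps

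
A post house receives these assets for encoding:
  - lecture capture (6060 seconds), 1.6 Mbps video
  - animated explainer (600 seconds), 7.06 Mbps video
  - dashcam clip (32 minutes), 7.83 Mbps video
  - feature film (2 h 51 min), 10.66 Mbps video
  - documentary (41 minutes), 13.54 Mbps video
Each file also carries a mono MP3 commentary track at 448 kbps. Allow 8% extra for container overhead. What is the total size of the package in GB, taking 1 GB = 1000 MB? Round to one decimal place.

Audio: 448 kbps = 0.448 Mbps.
lecture capture: 2.048 Mbps × 6060 s × 1.08 = 13403.8 Mb
animated explainer: 7.508 Mbps × 600 s × 1.08 = 4865.2 Mb
dashcam clip: 8.278 Mbps × 1920 s × 1.08 = 17165.3 Mb
feature film: 11.108 Mbps × 10260 s × 1.08 = 123085.5 Mb
documentary: 13.988 Mbps × 2460 s × 1.08 = 37163.3 Mb
Total: 195683.0 Mb = 24460.4 MB.
= 24.46 GB.

24.5 GB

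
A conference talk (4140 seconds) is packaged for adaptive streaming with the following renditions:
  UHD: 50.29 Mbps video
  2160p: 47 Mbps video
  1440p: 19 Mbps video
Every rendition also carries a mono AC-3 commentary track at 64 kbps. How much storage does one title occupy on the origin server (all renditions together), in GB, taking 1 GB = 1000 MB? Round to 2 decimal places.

Audio: 64 kbps = 0.064 Mbps.
Sum of rendition bitrates: (50.29+0.064) + (47+0.064) + (19+0.064) = 116.482 Mbps.
× 4140 s = 482,235 Mb = 60,279 MB = 60.28 GB.

60.28 GB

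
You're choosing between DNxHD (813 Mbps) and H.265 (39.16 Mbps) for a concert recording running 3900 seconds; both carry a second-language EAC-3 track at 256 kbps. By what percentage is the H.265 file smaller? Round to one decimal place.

Audio: 256 kbps = 0.256 Mbps.
DNxHD: 813.256 Mbps × 3900 s = 3171698.4 Mb = 396.462 GB.
H.265: 39.416 Mbps × 3900 s = 153722.4 Mb = 19.215 GB.
Reduction: (1 − 19.215/396.462) × 100 = 95.15%.

95.2%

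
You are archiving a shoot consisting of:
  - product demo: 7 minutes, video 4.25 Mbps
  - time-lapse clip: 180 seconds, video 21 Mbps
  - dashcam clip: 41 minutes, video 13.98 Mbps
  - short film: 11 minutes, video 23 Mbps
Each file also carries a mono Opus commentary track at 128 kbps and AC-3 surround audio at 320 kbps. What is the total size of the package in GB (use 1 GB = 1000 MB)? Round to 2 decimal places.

7.10 GB

Audio total: 128 + 320 = 448 kbps = 0.448 Mbps.
product demo: 4.698 Mbps × 420 s = 1973.2 Mb
time-lapse clip: 21.448 Mbps × 180 s = 3860.6 Mb
dashcam clip: 14.428 Mbps × 2460 s = 35492.9 Mb
short film: 23.448 Mbps × 660 s = 15475.7 Mb
Total: 56802.4 Mb = 7100.3 MB.
= 7.100 GB.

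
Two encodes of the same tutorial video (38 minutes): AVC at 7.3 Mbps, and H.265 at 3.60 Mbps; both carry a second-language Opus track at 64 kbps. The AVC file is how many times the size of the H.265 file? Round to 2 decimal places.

38 min = 2280 s
Audio: 64 kbps = 0.064 Mbps.
AVC: 7.364 Mbps × 2280 s = 16789.9 Mb = 2.099 GB.
H.265: 3.664 Mbps × 2280 s = 8353.9 Mb = 1.044 GB.
Ratio: 2.099 / 1.044 = 2.010.

2.01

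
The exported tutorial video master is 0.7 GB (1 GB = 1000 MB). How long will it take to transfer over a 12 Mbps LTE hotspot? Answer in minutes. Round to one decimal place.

7.8 minutes

File: 0.7 GB = 5600.0 Mb.
At 12 Mbps: 5600.0 / 12 = 466.7 s ≈ 7.78 minutes.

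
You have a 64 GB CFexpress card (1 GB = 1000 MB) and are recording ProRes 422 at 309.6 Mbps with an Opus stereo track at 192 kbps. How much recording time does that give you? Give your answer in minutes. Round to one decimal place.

27.5 minutes

Audio: 192 kbps = 0.192 Mbps.
Total bitrate: 309.6 + 0.192 = 309.792 Mbps.
Capacity: 64 GB = 512,000 Mb.
Recording time: 512,000 / 309.792 = 1,653 s ≈ 27.5 minutes.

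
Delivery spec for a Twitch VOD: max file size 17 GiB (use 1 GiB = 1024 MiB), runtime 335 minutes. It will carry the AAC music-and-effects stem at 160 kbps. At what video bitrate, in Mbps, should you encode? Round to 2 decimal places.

7.11 Mbps

Budget: 17 GiB = 146028.9 Mb.
335 min = 20100 s
Total bitrate budget: 146028.9 Mb / 20100 s = 7.265 Mbps.
Audio: 160 kbps = 0.160 Mbps.
Video: 7.265 − 0.160 = 7.105 Mbps.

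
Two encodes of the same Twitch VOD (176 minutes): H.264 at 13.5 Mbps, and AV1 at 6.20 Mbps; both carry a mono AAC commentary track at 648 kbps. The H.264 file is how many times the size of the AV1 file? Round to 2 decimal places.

2.07

176 min = 10560 s
Audio: 648 kbps = 0.648 Mbps.
H.264: 14.148 Mbps × 10560 s = 149402.9 Mb = 18.675 GB.
AV1: 6.848 Mbps × 10560 s = 72314.9 Mb = 9.039 GB.
Ratio: 18.675 / 9.039 = 2.066.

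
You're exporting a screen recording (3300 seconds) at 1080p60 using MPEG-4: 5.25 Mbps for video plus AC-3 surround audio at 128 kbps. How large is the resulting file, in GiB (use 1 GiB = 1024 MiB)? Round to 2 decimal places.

2.07 GiB

Audio: 128 kbps = 0.128 Mbps.
Total bitrate: 5.25 + 0.128 = 5.378 Mbps.
Stream data: 5.378 Mbps × 3300 s = 17747.4 Mb.
17,747 Mb = 2,218,425,000 bytes ÷ 1,073,741,824 = 2.066 GiB.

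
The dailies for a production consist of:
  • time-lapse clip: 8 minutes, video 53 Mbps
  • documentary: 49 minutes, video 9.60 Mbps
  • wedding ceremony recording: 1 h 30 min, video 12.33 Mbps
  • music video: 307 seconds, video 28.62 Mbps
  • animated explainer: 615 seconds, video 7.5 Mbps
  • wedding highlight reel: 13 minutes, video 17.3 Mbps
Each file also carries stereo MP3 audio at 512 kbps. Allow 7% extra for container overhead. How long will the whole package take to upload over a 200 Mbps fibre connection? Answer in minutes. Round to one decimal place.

Audio: 512 kbps = 0.512 Mbps.
time-lapse clip: 53.512 Mbps × 480 s × 1.07 = 27483.8 Mb
documentary: 10.112 Mbps × 2940 s × 1.07 = 31810.3 Mb
wedding ceremony recording: 12.842 Mbps × 5400 s × 1.07 = 74201.1 Mb
music video: 29.132 Mbps × 307 s × 1.07 = 9569.6 Mb
animated explainer: 8.012 Mbps × 615 s × 1.07 = 5272.3 Mb
wedding highlight reel: 17.812 Mbps × 780 s × 1.07 = 14865.9 Mb
Total: 163202.9 Mb = 20400.4 MB.
At 200 Mbps: 163202.9 / 200 = 816 s ≈ 13.6 minutes.

13.6 minutes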